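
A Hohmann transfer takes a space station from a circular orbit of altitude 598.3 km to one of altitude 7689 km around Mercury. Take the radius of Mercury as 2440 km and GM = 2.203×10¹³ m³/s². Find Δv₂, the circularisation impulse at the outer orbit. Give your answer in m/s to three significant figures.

Δv ≈ 473 m/s

r₁ = 2440 + 598.3 = 3038.3 km = 3.0383×10⁶ m.
r₂ = 2440 + 7689 = 10129 km = 1.0129×10⁷ m.
Transfer ellipse a_t = (r₁ + r₂)/2 = 6.584×10⁶ m.
At r₁: circular v_c1 = √(μ/r₁) = 2693 m/s; transfer-periherm v_p = √[μ(2/r₁ − 1/a_t)] = 3340 m/s.
At r₂: circular v_c2 = √(μ/r₂) = 1475 m/s; transfer-apoherm v_a = √[μ(2/r₂ − 1/a_t)] = 1002 m/s.
Δv₂ = v_c2 − v_a = 472.9 m/s.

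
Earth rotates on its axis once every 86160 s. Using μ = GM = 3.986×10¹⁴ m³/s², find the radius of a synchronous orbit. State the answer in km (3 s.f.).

r_sync ≈ 42200 km

A synchronous orbit has period T, so by Kepler's third law a = (μT²/4π²)^(1/3).
μT²/4π² = 3.986×10¹⁴ × (8.616×10⁴)² / 39.48 = 7.495×10²² m³.
a = 4.216×10⁷ m = 42163 km.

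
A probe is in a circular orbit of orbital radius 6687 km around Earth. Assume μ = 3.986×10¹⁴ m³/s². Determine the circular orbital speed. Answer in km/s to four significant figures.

v ≈ 7.721 km/s

r = 6687 km = 6.687×10⁶ m.
For a circular orbit v = √(μ/r) = √(3.986×10¹⁴ / 6.687×10⁶) = √(5.961×10⁷) = 7721 m/s.
That is 7.721 km/s.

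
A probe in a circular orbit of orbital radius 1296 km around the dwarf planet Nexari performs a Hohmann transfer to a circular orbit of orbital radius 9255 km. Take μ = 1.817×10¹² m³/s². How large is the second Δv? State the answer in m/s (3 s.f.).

Δv ≈ 223 m/s

r₁ = 1296 km = 1.296×10⁶ m.
r₂ = 9255 km = 9.255×10⁶ m.
Transfer ellipse a_t = (r₁ + r₂)/2 = 5.276×10⁶ m.
At r₁: circular v_c1 = √(μ/r₁) = 1184 m/s; transfer-periapsis v_p = √[μ(2/r₁ − 1/a_t)] = 1568 m/s.
At r₂: circular v_c2 = √(μ/r₂) = 443.1 m/s; transfer-apoapsis v_a = √[μ(2/r₂ − 1/a_t)] = 219.6 m/s.
Δv₂ = v_c2 − v_a = 223.5 m/s.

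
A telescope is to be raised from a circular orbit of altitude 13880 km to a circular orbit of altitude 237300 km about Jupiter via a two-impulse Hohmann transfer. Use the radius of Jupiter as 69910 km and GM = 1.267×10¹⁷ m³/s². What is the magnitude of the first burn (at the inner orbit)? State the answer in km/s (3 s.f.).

Δv ≈ 9.86 km/s

r₁ = 69910 + 13880 = 83790 km = 8.3790×10⁷ m.
r₂ = 69910 + 237300 = 307210 km = 3.0721×10⁸ m.
Transfer ellipse a_t = (r₁ + r₂)/2 = 1.955×10⁸ m.
At r₁: circular v_c1 = √(μ/r₁) = 38890 m/s; transfer-perijove v_p = √[μ(2/r₁ − 1/a_t)] = 48750 m/s.
Δv₁ = v_p − v_c1 = 9860 m/s.
= 9.860 km/s.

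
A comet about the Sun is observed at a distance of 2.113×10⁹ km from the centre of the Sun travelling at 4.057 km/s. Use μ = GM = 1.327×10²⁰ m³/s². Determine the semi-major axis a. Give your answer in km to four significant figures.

r = 2.113×10¹² m.
Specific orbital energy ε = v²/2 − μ/r = (4057)²/2 − 1.327×10²⁰/2.113×10¹² = -5.457×10⁷ J/kg.
Since ε = −μ/(2a), a = −μ/(2ε) = 1.216×10¹² m = 1.2158×10⁹ km.

a ≈ 1.216×10⁹ km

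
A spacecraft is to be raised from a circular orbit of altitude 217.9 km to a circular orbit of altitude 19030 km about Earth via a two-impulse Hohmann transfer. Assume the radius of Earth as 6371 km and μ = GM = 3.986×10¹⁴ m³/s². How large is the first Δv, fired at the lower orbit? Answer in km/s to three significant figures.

Δv ≈ 2.02 km/s

r₁ = 6371 + 217.9 = 6588.9 km = 6.5889×10⁶ m.
r₂ = 6371 + 19030 = 25401 km = 2.5401×10⁷ m.
Transfer ellipse a_t = (r₁ + r₂)/2 = 1.599×10⁷ m.
At r₁: circular v_c1 = √(μ/r₁) = 7778 m/s; transfer-perigee v_p = √[μ(2/r₁ − 1/a_t)] = 9802 m/s.
Δv₁ = v_p − v_c1 = 2024 m/s.
= 2.024 km/s.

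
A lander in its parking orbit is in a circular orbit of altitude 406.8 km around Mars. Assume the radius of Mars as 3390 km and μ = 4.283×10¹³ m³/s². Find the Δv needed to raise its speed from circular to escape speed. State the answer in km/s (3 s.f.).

Δv ≈ 1.39 km/s

r = 3390 + 406.8 = 3796.8 km = 3.7968×10⁶ m.
Circular speed v_c = √(μ/r) = 3359 m/s.
Escape speed v_esc = √(2μ/r) = √2 × v_c = 4750 m/s.
Δv = v_esc − v_c = 1391 m/s = 1.391 km/s.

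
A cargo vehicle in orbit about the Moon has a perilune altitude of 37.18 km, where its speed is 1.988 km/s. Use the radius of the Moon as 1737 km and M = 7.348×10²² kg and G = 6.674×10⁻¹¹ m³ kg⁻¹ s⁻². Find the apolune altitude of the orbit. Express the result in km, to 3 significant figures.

μ = GM = 6.674×10⁻¹¹ × 7.348×10²² = 4.904×10¹² m³/s².
r_p = 1737 + 37.18 = 1774.2 km = 1.774×10⁶ m.
Specific energy ε = v²/2 − μ/r = -7.881×10⁵ J/kg, so a = −μ/(2ε) = 3.112×10⁶ m.
The apsides satisfy r_p + r_a = 2a, so the apolune radius is 2a − r_p = 4.449×10⁶ m = 4448.8 km.
Apolune altitude = 4448.8 − 1737 = 2711.8 km.

apolune altitude ≈ 2710 km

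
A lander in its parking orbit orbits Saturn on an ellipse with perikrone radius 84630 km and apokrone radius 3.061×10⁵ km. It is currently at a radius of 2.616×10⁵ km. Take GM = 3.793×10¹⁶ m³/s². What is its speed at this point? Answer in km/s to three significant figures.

v ≈ 9.79 km/s

Semi-major axis a = (r_p + r_a)/2 = 1.9536×10⁵ km = 1.954×10⁸ m.
Vis-viva: v² = μ(2/r − 1/a) = 3.793×10¹⁶ × (7.645×10⁻⁹ − 5.119×10⁻⁹) = 9.584×10⁷ m²/s².
v = 9790 m/s = 9.790 km/s.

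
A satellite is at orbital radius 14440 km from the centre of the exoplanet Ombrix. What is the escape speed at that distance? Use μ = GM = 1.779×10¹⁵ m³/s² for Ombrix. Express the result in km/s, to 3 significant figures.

v_esc ≈ 15.7 km/s

r = 14440 km = 1.444×10⁷ m.
Escape speed v_esc = √(2μ/r) = √(2 × 1.779×10¹⁵ / 1.444×10⁷) = √(2.464×10⁸) = 15700 m/s.
= 15.70 km/s.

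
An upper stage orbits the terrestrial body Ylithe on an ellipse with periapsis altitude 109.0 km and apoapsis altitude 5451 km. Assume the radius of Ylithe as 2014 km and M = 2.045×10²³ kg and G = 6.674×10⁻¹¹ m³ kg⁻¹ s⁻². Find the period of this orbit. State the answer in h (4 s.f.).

μ = GM = 6.674×10⁻¹¹ × 2.045×10²³ = 1.365×10¹³ m³/s².
r_p = 2014 + 109.0 = 2123.0 km = 2.1230×10⁶ m.
r_a = 2014 + 5451 = 7465.0 km = 7.4650×10⁶ m.
Semi-major axis a = (r_p + r_a)/2 = (2123.0 + 7465.0)/2 = 4794.0 km = 4.794×10⁶ m.
By Kepler's third law T = 2π√(a³/μ) = 2π × 2.841×10³ = 1.785×10⁴ s.
= 4.959 h.

T ≈ 4.959 h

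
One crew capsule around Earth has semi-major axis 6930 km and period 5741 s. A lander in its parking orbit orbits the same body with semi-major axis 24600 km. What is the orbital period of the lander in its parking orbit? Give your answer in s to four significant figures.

Kepler's third law: T² ∝ a³, so T₂ = T₁ (a₂/a₁)^(3/2).
a₂/a₁ = 3.550, (a₂/a₁)^(3/2) = 6.688.
T₂ = 5741 × 6.688 = 38400 s.

T₂ ≈ 38400 s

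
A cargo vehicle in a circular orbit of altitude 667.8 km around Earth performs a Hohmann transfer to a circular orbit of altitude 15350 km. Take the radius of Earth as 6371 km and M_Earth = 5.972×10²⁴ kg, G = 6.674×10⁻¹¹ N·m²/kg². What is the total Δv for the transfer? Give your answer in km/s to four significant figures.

μ = GM = 6.674×10⁻¹¹ × 5.972×10²⁴ = 3.986×10¹⁴ m³/s².
r₁ = 6371 + 667.8 = 7038.8 km = 7.0388×10⁶ m.
r₂ = 6371 + 15350 = 21721 km = 2.1721×10⁷ m.
Transfer ellipse a_t = (r₁ + r₂)/2 = 1.438×10⁷ m.
At r₁: circular v_c1 = √(μ/r₁) = 7525 m/s; transfer-perigee v_p = √[μ(2/r₁ − 1/a_t)] = 9248 m/s.
Δv₁ = v_p − v_c1 = 1723 m/s.
At r₂: circular v_c2 = √(μ/r₂) = 4284 m/s; transfer-apogee v_a = √[μ(2/r₂ − 1/a_t)] = 2997 m/s.
Δv₂ = v_c2 − v_a = 1287 m/s.
Total Δv = Δv₁ + Δv₂ = 3010 m/s = 3.010 km/s.

Δv_total ≈ 3.010 km/s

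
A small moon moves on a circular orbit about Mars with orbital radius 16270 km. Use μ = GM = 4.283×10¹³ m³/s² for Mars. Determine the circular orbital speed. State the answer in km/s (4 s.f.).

r = 16270 km = 1.627×10⁷ m.
For a circular orbit v = √(μ/r) = √(4.283×10¹³ / 1.627×10⁷) = √(2.632×10⁶) = 1622 m/s.
That is 1.622 km/s.

v ≈ 1.622 km/s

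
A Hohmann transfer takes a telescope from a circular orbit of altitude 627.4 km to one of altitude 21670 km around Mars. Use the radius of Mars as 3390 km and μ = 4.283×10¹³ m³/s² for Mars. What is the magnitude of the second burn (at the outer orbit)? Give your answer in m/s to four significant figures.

r₁ = 3390 + 627.4 = 4017.4 km = 4.0174×10⁶ m.
r₂ = 3390 + 21670 = 25060 km = 2.5060×10⁷ m.
Transfer ellipse a_t = (r₁ + r₂)/2 = 1.454×10⁷ m.
At r₁: circular v_c1 = √(μ/r₁) = 3265 m/s; transfer-periapsis v_p = √[μ(2/r₁ − 1/a_t)] = 4287 m/s.
At r₂: circular v_c2 = √(μ/r₂) = 1307 m/s; transfer-apoapsis v_a = √[μ(2/r₂ − 1/a_t)] = 687.2 m/s.
Δv₂ = v_c2 − v_a = 620.1 m/s.

Δv ≈ 620.1 m/s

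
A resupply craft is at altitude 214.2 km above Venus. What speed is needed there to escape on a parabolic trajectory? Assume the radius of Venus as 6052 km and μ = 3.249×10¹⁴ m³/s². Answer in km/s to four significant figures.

r = 6052 + 214.2 = 6266.2 km = 6.2662×10⁶ m.
Escape speed v_esc = √(2μ/r) = √(2 × 3.249×10¹⁴ / 6.266×10⁶) = √(1.037×10⁸) = 10180 m/s.
= 10.18 km/s.

v_esc ≈ 10.18 km/s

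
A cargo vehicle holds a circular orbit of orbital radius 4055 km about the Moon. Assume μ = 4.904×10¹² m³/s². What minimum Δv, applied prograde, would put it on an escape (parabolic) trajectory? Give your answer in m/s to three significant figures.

Δv ≈ 456 m/s

r = 4055 km = 4.055×10⁶ m.
Circular speed v_c = √(μ/r) = 1100 m/s.
Escape speed v_esc = √(2μ/r) = √2 × v_c = 1555 m/s.
Δv = v_esc − v_c = 455.5 m/s.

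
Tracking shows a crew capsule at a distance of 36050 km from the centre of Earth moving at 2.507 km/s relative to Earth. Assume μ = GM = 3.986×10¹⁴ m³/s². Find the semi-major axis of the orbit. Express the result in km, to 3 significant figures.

a ≈ 25200 km

r = 3.605×10⁷ m.
Vis-viva rearranged: 1/a = 2/r − v²/μ = 5.548×10⁻⁸ − 1.577×10⁻⁸ = 3.971×10⁻⁸ m⁻¹.
a = 2.518×10⁷ m = 25182 km.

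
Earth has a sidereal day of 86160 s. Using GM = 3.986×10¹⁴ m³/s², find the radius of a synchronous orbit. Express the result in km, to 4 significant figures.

r_sync ≈ 42160 km

A synchronous orbit has period T, so by Kepler's third law a = (μT²/4π²)^(1/3).
μT²/4π² = 3.986×10¹⁴ × (8.616×10⁴)² / 39.48 = 7.495×10²² m³.
a = 4.216×10⁷ m = 42163 km.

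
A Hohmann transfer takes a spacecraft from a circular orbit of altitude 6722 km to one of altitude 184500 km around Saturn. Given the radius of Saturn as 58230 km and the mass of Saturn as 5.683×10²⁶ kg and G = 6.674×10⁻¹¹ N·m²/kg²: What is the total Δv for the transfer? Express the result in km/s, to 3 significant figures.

μ = GM = 6.674×10⁻¹¹ × 5.683×10²⁶ = 3.793×10¹⁶ m³/s².
r₁ = 58230 + 6722 = 64952 km = 6.4952×10⁷ m.
r₂ = 58230 + 184500 = 242730 km = 2.4273×10⁸ m.
Transfer ellipse a_t = (r₁ + r₂)/2 = 1.538×10⁸ m.
At r₁: circular v_c1 = √(μ/r₁) = 24160 m/s; transfer-perikrone v_p = √[μ(2/r₁ − 1/a_t)] = 30350 m/s.
Δv₁ = v_p − v_c1 = 6189 m/s.
At r₂: circular v_c2 = √(μ/r₂) = 12500 m/s; transfer-apokrone v_a = √[μ(2/r₂ − 1/a_t)] = 8122 m/s.
Δv₂ = v_c2 − v_a = 4378 m/s.
Total Δv = Δv₁ + Δv₂ = 10570 m/s = 10.57 km/s.

Δv_total ≈ 10.6 km/s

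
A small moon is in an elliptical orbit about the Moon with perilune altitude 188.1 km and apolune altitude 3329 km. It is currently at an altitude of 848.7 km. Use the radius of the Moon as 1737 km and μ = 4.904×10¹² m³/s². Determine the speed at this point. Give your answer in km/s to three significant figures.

r_p = 1737 + 188.1 = 1925.1 km = 1.9251×10⁶ m.
r_a = 1737 + 3329 = 5066.0 km = 5.0660×10⁶ m.
r = 1737 + 848.7 = 2585.7 km = 2.586×10⁶ m.
Semi-major axis a = (r_p + r_a)/2 = 3495.6 km = 3.496×10⁶ m.
Vis-viva: v² = μ(2/r − 1/a) = 4.904×10¹² × (7.735×10⁻⁷ − 2.861×10⁻⁷) = 2.390×10⁶ m²/s².
v = 1546 m/s = 1.546 km/s.

v ≈ 1.55 km/s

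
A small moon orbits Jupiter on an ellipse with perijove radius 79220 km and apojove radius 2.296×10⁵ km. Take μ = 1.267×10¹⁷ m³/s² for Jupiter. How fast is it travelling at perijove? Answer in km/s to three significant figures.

v ≈ 48.8 km/s

Semi-major axis a = (r_p + r_a)/2 = 1.5441×10⁵ km = 1.544×10⁸ m.
Vis-viva: v² = μ(2/r − 1/a) = 1.267×10¹⁷ × (2.525×10⁻⁸ − 6.476×10⁻⁹) = 2.378×10⁹ m²/s².
v = 48770 m/s = 48.77 km/s.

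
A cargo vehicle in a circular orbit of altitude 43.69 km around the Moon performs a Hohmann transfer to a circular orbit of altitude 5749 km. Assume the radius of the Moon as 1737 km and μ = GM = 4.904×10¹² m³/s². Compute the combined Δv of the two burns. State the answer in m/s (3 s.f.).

Δv_total ≈ 757 m/s

r₁ = 1737 + 43.69 = 1780.7 km = 1.7807×10⁶ m.
r₂ = 1737 + 5749 = 7486.0 km = 7.4860×10⁶ m.
Transfer ellipse a_t = (r₁ + r₂)/2 = 4.633×10⁶ m.
At r₁: circular v_c1 = √(μ/r₁) = 1660 m/s; transfer-perilune v_p = √[μ(2/r₁ − 1/a_t)] = 2109 m/s.
Δv₁ = v_p − v_c1 = 449.9 m/s.
At r₂: circular v_c2 = √(μ/r₂) = 809.4 m/s; transfer-apolune v_a = √[μ(2/r₂ − 1/a_t)] = 501.8 m/s.
Δv₂ = v_c2 − v_a = 307.6 m/s.
Total Δv = Δv₁ + Δv₂ = 757.5 m/s.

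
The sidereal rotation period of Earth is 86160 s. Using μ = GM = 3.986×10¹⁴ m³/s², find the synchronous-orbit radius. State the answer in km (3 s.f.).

r_sync ≈ 42200 km

A synchronous orbit has period T, so by Kepler's third law a = (μT²/4π²)^(1/3).
μT²/4π² = 3.986×10¹⁴ × (8.616×10⁴)² / 39.48 = 7.495×10²² m³.
a = 4.216×10⁷ m = 42163 km.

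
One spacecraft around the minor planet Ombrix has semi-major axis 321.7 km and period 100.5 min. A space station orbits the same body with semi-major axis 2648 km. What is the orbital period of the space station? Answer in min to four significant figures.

Kepler's third law: T² ∝ a³, so T₂ = T₁ (a₂/a₁)^(3/2).
a₂/a₁ = 8.231, (a₂/a₁)^(3/2) = 23.62.
T₂ = 100.5 × 23.62 = 2373 min.

T₂ ≈ 2373 min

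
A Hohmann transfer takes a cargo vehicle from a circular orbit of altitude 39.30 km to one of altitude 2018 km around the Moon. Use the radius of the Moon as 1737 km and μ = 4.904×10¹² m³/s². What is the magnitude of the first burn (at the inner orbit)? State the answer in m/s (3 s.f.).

Δv ≈ 275 m/s

r₁ = 1737 + 39.30 = 1776.3 km = 1.7763×10⁶ m.
r₂ = 1737 + 2018 = 3755.0 km = 3.7550×10⁶ m.
Transfer ellipse a_t = (r₁ + r₂)/2 = 2.766×10⁶ m.
At r₁: circular v_c1 = √(μ/r₁) = 1662 m/s; transfer-perilune v_p = √[μ(2/r₁ − 1/a_t)] = 1936 m/s.
Δv₁ = v_p − v_c1 = 274.5 m/s.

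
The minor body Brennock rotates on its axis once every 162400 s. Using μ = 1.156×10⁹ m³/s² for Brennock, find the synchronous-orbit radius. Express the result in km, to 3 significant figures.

r_sync ≈ 917 km

A synchronous orbit has period T, so by Kepler's third law a = (μT²/4π²)^(1/3).
μT²/4π² = 1.156×10⁹ × (1.624×10⁵)² / 39.48 = 7.723×10¹⁷ m³.
a = 9.175×10⁵ m = 917.47 km.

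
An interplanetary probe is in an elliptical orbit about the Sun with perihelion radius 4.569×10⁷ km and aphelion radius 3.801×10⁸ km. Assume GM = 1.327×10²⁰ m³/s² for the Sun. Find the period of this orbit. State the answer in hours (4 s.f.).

Semi-major axis a = (r_p + r_a)/2 = (4.5690×10⁷ + 3.8010×10⁸)/2 = 2.1290×10⁸ km = 2.129×10¹¹ m.
By Kepler's third law T = 2π√(a³/μ) = 2π × 8.527×10⁶ = 5.358×10⁷ s.
= 14880 hours.

T ≈ 14880 hours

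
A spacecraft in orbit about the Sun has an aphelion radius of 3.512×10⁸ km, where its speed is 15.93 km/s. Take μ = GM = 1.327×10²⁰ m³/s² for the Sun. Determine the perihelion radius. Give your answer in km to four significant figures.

r_a = 3.512×10¹¹ m.
Specific energy ε = v²/2 − μ/r = -2.510×10⁸ J/kg, so a = −μ/(2ε) = 2.644×10¹¹ m.
The apsides satisfy r_p + r_a = 2a, so the perihelion radius is 2a − r_a = 1.776×10¹¹ m = 1.7756×10⁸ km.

perihelion radius ≈ 1.776×10⁸ km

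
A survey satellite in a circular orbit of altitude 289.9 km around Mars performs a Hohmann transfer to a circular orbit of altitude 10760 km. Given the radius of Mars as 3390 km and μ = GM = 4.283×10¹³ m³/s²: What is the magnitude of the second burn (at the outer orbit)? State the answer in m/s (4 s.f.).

r₁ = 3390 + 289.9 = 3679.9 km = 3.6799×10⁶ m.
r₂ = 3390 + 10760 = 14150 km = 1.4150×10⁷ m.
Transfer ellipse a_t = (r₁ + r₂)/2 = 8.915×10⁶ m.
At r₁: circular v_c1 = √(μ/r₁) = 3412 m/s; transfer-periapsis v_p = √[μ(2/r₁ − 1/a_t)] = 4298 m/s.
At r₂: circular v_c2 = √(μ/r₂) = 1740 m/s; transfer-apoapsis v_a = √[μ(2/r₂ − 1/a_t)] = 1118 m/s.
Δv₂ = v_c2 − v_a = 622.0 m/s.

Δv ≈ 622.0 m/s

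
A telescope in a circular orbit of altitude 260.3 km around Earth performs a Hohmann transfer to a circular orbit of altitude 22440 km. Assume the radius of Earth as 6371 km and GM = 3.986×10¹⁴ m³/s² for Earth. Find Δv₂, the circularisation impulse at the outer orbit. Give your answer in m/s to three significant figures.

Δv ≈ 1440 m/s

r₁ = 6371 + 260.3 = 6631.3 km = 6.6313×10⁶ m.
r₂ = 6371 + 22440 = 28811 km = 2.8811×10⁷ m.
Transfer ellipse a_t = (r₁ + r₂)/2 = 1.772×10⁷ m.
At r₁: circular v_c1 = √(μ/r₁) = 7753 m/s; transfer-perigee v_p = √[μ(2/r₁ − 1/a_t)] = 9886 m/s.
At r₂: circular v_c2 = √(μ/r₂) = 3720 m/s; transfer-apogee v_a = √[μ(2/r₂ − 1/a_t)] = 2275 m/s.
Δv₂ = v_c2 − v_a = 1444 m/s.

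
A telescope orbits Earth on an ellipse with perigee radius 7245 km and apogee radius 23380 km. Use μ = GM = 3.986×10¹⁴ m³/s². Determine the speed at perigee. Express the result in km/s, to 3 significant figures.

Semi-major axis a = (r_p + r_a)/2 = 15312 km = 1.531×10⁷ m.
Vis-viva: v² = μ(2/r − 1/a) = 3.986×10¹⁴ × (2.761×10⁻⁷ − 6.531×10⁻⁸) = 8.400×10⁷ m²/s².
v = 9165 m/s = 9.165 km/s.

v ≈ 9.17 km/s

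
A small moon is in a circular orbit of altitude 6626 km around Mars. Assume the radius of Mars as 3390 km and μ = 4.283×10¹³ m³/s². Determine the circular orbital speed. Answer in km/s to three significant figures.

v ≈ 2.07 km/s

r = 3390 + 6626 = 10016 km = 1.0016×10⁷ m.
For a circular orbit v = √(μ/r) = √(4.283×10¹³ / 1.002×10⁷) = √(4.276×10⁶) = 2068 m/s.
That is 2.068 km/s.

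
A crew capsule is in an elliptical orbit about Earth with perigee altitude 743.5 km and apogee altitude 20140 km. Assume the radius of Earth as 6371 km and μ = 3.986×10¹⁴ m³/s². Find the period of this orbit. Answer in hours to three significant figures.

T ≈ 6.03 hours

r_p = 6371 + 743.5 = 7114.5 km = 7.1145×10⁶ m.
r_a = 6371 + 20140 = 26511 km = 2.6511×10⁷ m.
Semi-major axis a = (r_p + r_a)/2 = (7114.5 + 26511)/2 = 16813 km = 1.681×10⁷ m.
By Kepler's third law T = 2π√(a³/μ) = 2π × 3.453×10³ = 2.170×10⁴ s.
= 6.027 hours.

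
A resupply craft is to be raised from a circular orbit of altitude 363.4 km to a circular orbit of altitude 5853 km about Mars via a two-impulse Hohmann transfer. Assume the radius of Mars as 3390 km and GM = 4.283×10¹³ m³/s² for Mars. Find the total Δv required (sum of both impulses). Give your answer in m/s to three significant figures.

Δv_total ≈ 1170 m/s

r₁ = 3390 + 363.4 = 3753.4 km = 3.7534×10⁶ m.
r₂ = 3390 + 5853 = 9243.0 km = 9.2430×10⁶ m.
Transfer ellipse a_t = (r₁ + r₂)/2 = 6.498×10⁶ m.
At r₁: circular v_c1 = √(μ/r₁) = 3378 m/s; transfer-periapsis v_p = √[μ(2/r₁ − 1/a_t)] = 4029 m/s.
Δv₁ = v_p − v_c1 = 650.7 m/s.
At r₂: circular v_c2 = √(μ/r₂) = 2153 m/s; transfer-apoapsis v_a = √[μ(2/r₂ − 1/a_t)] = 1636 m/s.
Δv₂ = v_c2 − v_a = 516.6 m/s.
Total Δv = Δv₁ + Δv₂ = 1167 m/s.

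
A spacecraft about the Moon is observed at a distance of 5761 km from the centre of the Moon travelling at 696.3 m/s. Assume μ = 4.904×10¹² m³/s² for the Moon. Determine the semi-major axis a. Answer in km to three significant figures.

r = 5.761×10⁶ m.
Specific orbital energy ε = v²/2 − μ/r = (696.3)²/2 − 4.904×10¹²/5.761×10⁶ = -6.088×10⁵ J/kg.
Since ε = −μ/(2a), a = −μ/(2ε) = 4.027×10⁶ m = 4027.4 km.

a ≈ 4030 km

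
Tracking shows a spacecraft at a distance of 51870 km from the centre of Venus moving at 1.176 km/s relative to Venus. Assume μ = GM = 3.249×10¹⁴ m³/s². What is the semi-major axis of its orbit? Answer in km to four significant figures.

r = 5.187×10⁷ m.
Vis-viva rearranged: 1/a = 2/r − v²/μ = 3.856×10⁻⁸ − 4.257×10⁻⁹ = 3.430×10⁻⁸ m⁻¹.
a = 2.915×10⁷ m = 29153 km.

a ≈ 29150 km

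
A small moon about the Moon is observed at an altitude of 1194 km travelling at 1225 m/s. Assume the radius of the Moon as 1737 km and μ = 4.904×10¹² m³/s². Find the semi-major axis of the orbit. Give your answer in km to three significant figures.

a ≈ 2660 km

r = 1737 + 1194 = 2931.0 km = 2.931×10⁶ m.
Vis-viva rearranged: 1/a = 2/r − v²/μ = 6.824×10⁻⁷ − 3.060×10⁻⁷ = 3.764×10⁻⁷ m⁻¹.
a = 2.657×10⁶ m = 2657.0 km.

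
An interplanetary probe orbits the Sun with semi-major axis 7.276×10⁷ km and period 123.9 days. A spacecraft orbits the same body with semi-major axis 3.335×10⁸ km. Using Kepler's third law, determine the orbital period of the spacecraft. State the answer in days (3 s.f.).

Kepler's third law: T² ∝ a³, so T₂ = T₁ (a₂/a₁)^(3/2).
a₂/a₁ = 4.584, (a₂/a₁)^(3/2) = 9.813.
T₂ = 123.9 × 9.813 = 1216 days.

T₂ ≈ 1220 days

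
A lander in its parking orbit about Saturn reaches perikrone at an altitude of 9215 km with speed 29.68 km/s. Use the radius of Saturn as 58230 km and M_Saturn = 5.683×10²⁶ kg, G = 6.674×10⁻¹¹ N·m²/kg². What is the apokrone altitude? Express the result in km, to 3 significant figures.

μ = GM = 6.674×10⁻¹¹ × 5.683×10²⁶ = 3.793×10¹⁶ m³/s².
r_p = 58230 + 9215 = 67445 km = 6.744×10⁷ m.
Specific energy ε = v²/2 − μ/r = -1.219×10⁸ J/kg, so a = −μ/(2ε) = 1.556×10⁸ m.
The apsides satisfy r_p + r_a = 2a, so the apokrone radius is 2a − r_p = 2.437×10⁸ m = 2.4368×10⁵ km.
Apokrone altitude = 2.4368×10⁵ − 58230 = 1.8545×10⁵ km.

apokrone altitude ≈ 1.85×10⁵ km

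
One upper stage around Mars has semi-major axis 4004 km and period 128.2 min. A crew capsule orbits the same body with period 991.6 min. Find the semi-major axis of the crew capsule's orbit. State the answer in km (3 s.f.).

Kepler's third law: a³ ∝ T², so a₂ = a₁ (T₂/T₁)^(2/3).
T₂/T₁ = 7.735, (T₂/T₁)^(2/3) = 3.911.
a₂ = 4004 × 3.911 = 15660 km.

a₂ ≈ 15700 km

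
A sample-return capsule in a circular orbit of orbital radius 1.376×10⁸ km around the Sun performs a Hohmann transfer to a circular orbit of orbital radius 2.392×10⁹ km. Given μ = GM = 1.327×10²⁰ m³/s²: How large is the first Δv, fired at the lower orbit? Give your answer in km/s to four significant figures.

r₁ = 1.376×10⁸ km = 1.376×10¹¹ m.
r₂ = 2.392×10⁹ km = 2.392×10¹² m.
Transfer ellipse a_t = (r₁ + r₂)/2 = 1.265×10¹² m.
At r₁: circular v_c1 = √(μ/r₁) = 31050 m/s; transfer-perihelion v_p = √[μ(2/r₁ − 1/a_t)] = 42710 m/s.
Δv₁ = v_p − v_c1 = 11650 m/s.
= 11.65 km/s.

Δv ≈ 11.65 km/s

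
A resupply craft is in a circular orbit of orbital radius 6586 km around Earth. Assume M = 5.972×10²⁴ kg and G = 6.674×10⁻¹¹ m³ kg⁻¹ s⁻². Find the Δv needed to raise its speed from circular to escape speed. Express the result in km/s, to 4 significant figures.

Δv ≈ 3.222 km/s

μ = GM = 6.674×10⁻¹¹ × 5.972×10²⁴ = 3.986×10¹⁴ m³/s².
r = 6586 km = 6.586×10⁶ m.
Circular speed v_c = √(μ/r) = 7779 m/s.
Escape speed v_esc = √(2μ/r) = √2 × v_c = 11000 m/s.
Δv = v_esc − v_c = 3222 m/s = 3.222 km/s.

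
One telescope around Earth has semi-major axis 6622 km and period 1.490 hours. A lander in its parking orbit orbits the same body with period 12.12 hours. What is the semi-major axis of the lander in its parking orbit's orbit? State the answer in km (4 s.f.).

Kepler's third law: a³ ∝ T², so a₂ = a₁ (T₂/T₁)^(2/3).
T₂/T₁ = 8.134, (T₂/T₁)^(2/3) = 4.045.
a₂ = 6622 × 4.045 = 26780 km.

a₂ ≈ 26780 km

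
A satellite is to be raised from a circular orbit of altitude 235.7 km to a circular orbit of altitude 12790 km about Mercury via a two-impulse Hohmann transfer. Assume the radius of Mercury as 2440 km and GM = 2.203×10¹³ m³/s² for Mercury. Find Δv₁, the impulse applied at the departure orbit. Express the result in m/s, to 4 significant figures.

Δv ≈ 873.1 m/s

r₁ = 2440 + 235.7 = 2675.7 km = 2.6757×10⁶ m.
r₂ = 2440 + 12790 = 15230 km = 1.5230×10⁷ m.
Transfer ellipse a_t = (r₁ + r₂)/2 = 8.953×10⁶ m.
At r₁: circular v_c1 = √(μ/r₁) = 2869 m/s; transfer-periherm v_p = √[μ(2/r₁ − 1/a_t)] = 3742 m/s.
Δv₁ = v_p − v_c1 = 873.1 m/s.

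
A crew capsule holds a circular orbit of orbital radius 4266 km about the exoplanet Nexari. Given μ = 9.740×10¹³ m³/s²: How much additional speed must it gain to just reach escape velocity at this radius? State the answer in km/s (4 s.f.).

r = 4266 km = 4.266×10⁶ m.
Circular speed v_c = √(μ/r) = 4778 m/s.
Escape speed v_esc = √(2μ/r) = √2 × v_c = 6757 m/s.
Δv = v_esc − v_c = 1979 m/s = 1.979 km/s.

Δv ≈ 1.979 km/s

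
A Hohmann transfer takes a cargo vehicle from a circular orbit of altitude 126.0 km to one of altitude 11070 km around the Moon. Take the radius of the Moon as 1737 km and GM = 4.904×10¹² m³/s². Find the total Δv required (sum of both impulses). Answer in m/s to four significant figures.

r₁ = 1737 + 126.0 = 1863.0 km = 1.8630×10⁶ m.
r₂ = 1737 + 11070 = 12807 km = 1.2807×10⁷ m.
Transfer ellipse a_t = (r₁ + r₂)/2 = 7.335×10⁶ m.
At r₁: circular v_c1 = √(μ/r₁) = 1622 m/s; transfer-perilune v_p = √[μ(2/r₁ − 1/a_t)] = 2144 m/s.
Δv₁ = v_p − v_c1 = 521.4 m/s.
At r₂: circular v_c2 = √(μ/r₂) = 618.8 m/s; transfer-apolune v_a = √[μ(2/r₂ − 1/a_t)] = 311.9 m/s.
Δv₂ = v_c2 − v_a = 306.9 m/s.
Total Δv = Δv₁ + Δv₂ = 828.3 m/s.

Δv_total ≈ 828.3 m/s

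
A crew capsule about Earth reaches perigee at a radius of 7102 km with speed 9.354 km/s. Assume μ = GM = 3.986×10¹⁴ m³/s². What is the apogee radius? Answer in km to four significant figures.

r_p = 7.102×10⁶ m.
Specific energy ε = v²/2 − μ/r = -1.238×10⁷ J/kg, so a = −μ/(2ε) = 1.610×10⁷ m.
The apsides satisfy r_p + r_a = 2a, so the apogee radius is 2a − r_p = 2.510×10⁷ m = 25105 km.

apogee radius ≈ 25100 km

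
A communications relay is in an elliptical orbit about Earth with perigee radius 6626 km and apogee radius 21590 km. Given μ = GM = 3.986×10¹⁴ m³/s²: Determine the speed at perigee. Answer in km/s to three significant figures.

Semi-major axis a = (r_p + r_a)/2 = 14108 km = 1.411×10⁷ m.
Vis-viva: v² = μ(2/r − 1/a) = 3.986×10¹⁴ × (3.018×10⁻⁷ − 7.088×10⁻⁸) = 9.206×10⁷ m²/s².
v = 9595 m/s = 9.595 km/s.

v ≈ 9.59 km/s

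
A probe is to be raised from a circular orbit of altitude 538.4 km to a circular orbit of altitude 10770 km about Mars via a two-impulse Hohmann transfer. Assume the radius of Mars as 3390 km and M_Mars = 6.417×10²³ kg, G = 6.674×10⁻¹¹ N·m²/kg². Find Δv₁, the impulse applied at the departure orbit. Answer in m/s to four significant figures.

μ = GM = 6.674×10⁻¹¹ × 6.417×10²³ = 4.283×10¹³ m³/s².
r₁ = 3390 + 538.4 = 3928.4 km = 3.9284×10⁶ m.
r₂ = 3390 + 10770 = 14160 km = 1.4160×10⁷ m.
Transfer ellipse a_t = (r₁ + r₂)/2 = 9.044×10⁶ m.
At r₁: circular v_c1 = √(μ/r₁) = 3302 m/s; transfer-periapsis v_p = √[μ(2/r₁ − 1/a_t)] = 4131 m/s.
Δv₁ = v_p − v_c1 = 829.6 m/s.

Δv ≈ 829.6 m/s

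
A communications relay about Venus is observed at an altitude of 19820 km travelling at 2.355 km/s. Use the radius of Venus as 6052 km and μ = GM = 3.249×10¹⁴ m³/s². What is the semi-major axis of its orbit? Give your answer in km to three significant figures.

a ≈ 16600 km

r = 6052 + 19820 = 25872 km = 2.587×10⁷ m.
Specific orbital energy ε = v²/2 − μ/r = (2355)²/2 − 3.249×10¹⁴/2.587×10⁷ = -9.785×10⁶ J/kg.
Since ε = −μ/(2a), a = −μ/(2ε) = 1.660×10⁷ m = 16602 km.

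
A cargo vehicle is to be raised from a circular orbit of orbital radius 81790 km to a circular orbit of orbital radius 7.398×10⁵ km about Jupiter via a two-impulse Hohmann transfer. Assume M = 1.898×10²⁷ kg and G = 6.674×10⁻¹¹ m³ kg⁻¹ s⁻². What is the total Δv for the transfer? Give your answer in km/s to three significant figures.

Δv_total ≈ 20.7 km/s

μ = GM = 6.674×10⁻¹¹ × 1.898×10²⁷ = 1.267×10¹⁷ m³/s².
r₁ = 81790 km = 8.179×10⁷ m.
r₂ = 7.398×10⁵ km = 7.398×10⁸ m.
Transfer ellipse a_t = (r₁ + r₂)/2 = 4.108×10⁸ m.
At r₁: circular v_c1 = √(μ/r₁) = 39350 m/s; transfer-perijove v_p = √[μ(2/r₁ − 1/a_t)] = 52810 m/s.
Δv₁ = v_p − v_c1 = 13460 m/s.
At r₂: circular v_c2 = √(μ/r₂) = 13090 m/s; transfer-apojove v_a = √[μ(2/r₂ − 1/a_t)] = 5839 m/s.
Δv₂ = v_c2 − v_a = 7247 m/s.
Total Δv = Δv₁ + Δv₂ = 20700 m/s = 20.70 km/s.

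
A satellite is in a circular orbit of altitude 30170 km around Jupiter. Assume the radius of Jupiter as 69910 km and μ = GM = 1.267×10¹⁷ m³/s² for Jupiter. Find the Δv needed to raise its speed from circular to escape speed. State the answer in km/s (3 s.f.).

r = 69910 + 30170 = 100080 km = 1.0008×10⁸ m.
Circular speed v_c = √(μ/r) = 35580 m/s.
Escape speed v_esc = √(2μ/r) = √2 × v_c = 50320 m/s.
Δv = v_esc − v_c = 14740 m/s = 14.74 km/s.

Δv ≈ 14.7 km/s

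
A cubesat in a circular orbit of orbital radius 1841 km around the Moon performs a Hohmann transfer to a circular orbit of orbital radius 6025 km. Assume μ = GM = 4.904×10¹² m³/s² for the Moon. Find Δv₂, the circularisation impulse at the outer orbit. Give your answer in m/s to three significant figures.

r₁ = 1841 km = 1.841×10⁶ m.
r₂ = 6025 km = 6.025×10⁶ m.
Transfer ellipse a_t = (r₁ + r₂)/2 = 3.933×10⁶ m.
At r₁: circular v_c1 = √(μ/r₁) = 1632 m/s; transfer-perilune v_p = √[μ(2/r₁ − 1/a_t)] = 2020 m/s.
At r₂: circular v_c2 = √(μ/r₂) = 902.2 m/s; transfer-apolune v_a = √[μ(2/r₂ − 1/a_t)] = 617.3 m/s.
Δv₂ = v_c2 − v_a = 284.9 m/s.

Δv ≈ 285 m/s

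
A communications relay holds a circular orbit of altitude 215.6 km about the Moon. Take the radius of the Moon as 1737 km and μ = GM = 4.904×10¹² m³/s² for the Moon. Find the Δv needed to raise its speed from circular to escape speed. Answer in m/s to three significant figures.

r = 1737 + 215.6 = 1952.6 km = 1.9526×10⁶ m.
Circular speed v_c = √(μ/r) = 1585 m/s.
Escape speed v_esc = √(2μ/r) = √2 × v_c = 2241 m/s.
Δv = v_esc − v_c = 656.4 m/s.

Δv ≈ 656 m/s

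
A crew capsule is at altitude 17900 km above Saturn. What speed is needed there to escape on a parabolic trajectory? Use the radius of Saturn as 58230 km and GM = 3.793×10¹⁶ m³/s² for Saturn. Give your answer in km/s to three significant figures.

r = 58230 + 17900 = 76130 km = 7.6130×10⁷ m.
Escape speed v_esc = √(2μ/r) = √(2 × 3.793×10¹⁶ / 7.613×10⁷) = √(9.965×10⁸) = 31570 m/s.
= 31.57 km/s.

v_esc ≈ 31.6 km/s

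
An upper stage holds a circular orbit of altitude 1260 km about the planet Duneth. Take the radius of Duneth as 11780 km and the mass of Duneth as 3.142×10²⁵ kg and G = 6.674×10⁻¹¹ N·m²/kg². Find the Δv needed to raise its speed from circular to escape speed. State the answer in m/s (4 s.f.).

Δv ≈ 5253 m/s

μ = GM = 6.674×10⁻¹¹ × 3.142×10²⁵ = 2.097×10¹⁵ m³/s².
r = 11780 + 1260 = 13040 km = 1.3040×10⁷ m.
Circular speed v_c = √(μ/r) = 12680 m/s.
Escape speed v_esc = √(2μ/r) = √2 × v_c = 17930 m/s.
Δv = v_esc − v_c = 5253 m/s.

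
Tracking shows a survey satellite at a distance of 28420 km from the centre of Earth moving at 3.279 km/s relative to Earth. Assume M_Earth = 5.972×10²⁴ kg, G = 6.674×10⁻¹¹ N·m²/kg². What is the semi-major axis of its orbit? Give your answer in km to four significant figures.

μ = GM = 6.674×10⁻¹¹ × 5.972×10²⁴ = 3.986×10¹⁴ m³/s².
r = 2.842×10⁷ m.
Specific orbital energy ε = v²/2 − μ/r = (3279)²/2 − 3.986×10¹⁴/2.842×10⁷ = -8.648×10⁶ J/kg.
Since ε = −μ/(2a), a = −μ/(2ε) = 2.304×10⁷ m = 23043 km.

a ≈ 23040 km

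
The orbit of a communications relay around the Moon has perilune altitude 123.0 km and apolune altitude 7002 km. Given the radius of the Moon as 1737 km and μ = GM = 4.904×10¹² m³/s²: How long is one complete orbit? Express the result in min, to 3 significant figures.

T ≈ 577 min

r_p = 1737 + 123.0 = 1860.0 km = 1.8600×10⁶ m.
r_a = 1737 + 7002 = 8739.0 km = 8.7390×10⁶ m.
Semi-major axis a = (r_p + r_a)/2 = (1860.0 + 8739.0)/2 = 5299.5 km = 5.300×10⁶ m.
By Kepler's third law T = 2π√(a³/μ) = 2π × 5.509×10³ = 3.461×10⁴ s.
= 576.9 min.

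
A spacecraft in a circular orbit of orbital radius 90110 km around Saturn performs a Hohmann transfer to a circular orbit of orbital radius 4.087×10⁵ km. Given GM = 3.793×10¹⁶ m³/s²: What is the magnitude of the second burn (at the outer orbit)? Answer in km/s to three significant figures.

Δv ≈ 3.84 km/s

r₁ = 90110 km = 9.011×10⁷ m.
r₂ = 4.087×10⁵ km = 4.087×10⁸ m.
Transfer ellipse a_t = (r₁ + r₂)/2 = 2.494×10⁸ m.
At r₁: circular v_c1 = √(μ/r₁) = 20520 m/s; transfer-perikrone v_p = √[μ(2/r₁ − 1/a_t)] = 26260 m/s.
At r₂: circular v_c2 = √(μ/r₂) = 9634 m/s; transfer-apokrone v_a = √[μ(2/r₂ − 1/a_t)] = 5791 m/s.
Δv₂ = v_c2 − v_a = 3843 m/s.
= 3.843 km/s.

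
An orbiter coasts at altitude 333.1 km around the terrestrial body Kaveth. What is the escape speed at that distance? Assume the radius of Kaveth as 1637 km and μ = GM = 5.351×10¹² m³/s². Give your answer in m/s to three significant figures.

v_esc ≈ 2330 m/s

r = 1637 + 333.1 = 1970.1 km = 1.9701×10⁶ m.
Escape speed v_esc = √(2μ/r) = √(2 × 5.351×10¹² / 1.970×10⁶) = √(5.432×10⁶) = 2331 m/s.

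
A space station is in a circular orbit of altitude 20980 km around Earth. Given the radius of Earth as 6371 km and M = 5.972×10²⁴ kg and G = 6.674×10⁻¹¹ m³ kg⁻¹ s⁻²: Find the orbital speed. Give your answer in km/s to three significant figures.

v ≈ 3.82 km/s

μ = GM = 6.674×10⁻¹¹ × 5.972×10²⁴ = 3.986×10¹⁴ m³/s².
r = 6371 + 20980 = 27351 km = 2.7351×10⁷ m.
For a circular orbit v = √(μ/r) = √(3.986×10¹⁴ / 2.735×10⁷) = √(1.457×10⁷) = 3817 m/s.
That is 3.817 km/s.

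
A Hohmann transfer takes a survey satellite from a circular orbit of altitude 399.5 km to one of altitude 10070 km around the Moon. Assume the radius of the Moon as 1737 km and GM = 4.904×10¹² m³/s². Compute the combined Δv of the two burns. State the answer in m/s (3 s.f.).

Δv_total ≈ 744 m/s

r₁ = 1737 + 399.5 = 2136.5 km = 2.1365×10⁶ m.
r₂ = 1737 + 10070 = 11807 km = 1.1807×10⁷ m.
Transfer ellipse a_t = (r₁ + r₂)/2 = 6.972×10⁶ m.
At r₁: circular v_c1 = √(μ/r₁) = 1515 m/s; transfer-perilune v_p = √[μ(2/r₁ − 1/a_t)] = 1972 m/s.
Δv₁ = v_p − v_c1 = 456.6 m/s.
At r₂: circular v_c2 = √(μ/r₂) = 644.5 m/s; transfer-apolune v_a = √[μ(2/r₂ − 1/a_t)] = 356.8 m/s.
Δv₂ = v_c2 − v_a = 287.7 m/s.
Total Δv = Δv₁ + Δv₂ = 744.3 m/s.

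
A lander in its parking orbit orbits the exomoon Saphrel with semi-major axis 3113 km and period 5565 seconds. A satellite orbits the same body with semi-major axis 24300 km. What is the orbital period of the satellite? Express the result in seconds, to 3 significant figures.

T₂ ≈ 1.21×10⁵ seconds

Kepler's third law: T² ∝ a³, so T₂ = T₁ (a₂/a₁)^(3/2).
a₂/a₁ = 7.806, (a₂/a₁)^(3/2) = 21.81.
T₂ = 5565 × 21.81 = 1.214×10⁵ seconds.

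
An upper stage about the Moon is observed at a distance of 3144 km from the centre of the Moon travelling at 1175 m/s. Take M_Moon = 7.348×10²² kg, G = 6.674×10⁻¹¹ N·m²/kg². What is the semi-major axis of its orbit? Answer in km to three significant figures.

a ≈ 2820 km

μ = GM = 6.674×10⁻¹¹ × 7.348×10²² = 4.904×10¹² m³/s².
r = 3.144×10⁶ m.
Vis-viva rearranged: 1/a = 2/r − v²/μ = 6.361×10⁻⁷ − 2.815×10⁻⁷ = 3.546×10⁻⁷ m⁻¹.
a = 2.820×10⁶ m = 2820.0 km.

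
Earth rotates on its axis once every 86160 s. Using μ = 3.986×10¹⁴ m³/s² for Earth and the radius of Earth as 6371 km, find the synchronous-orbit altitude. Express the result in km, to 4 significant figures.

A synchronous orbit has period T, so by Kepler's third law a = (μT²/4π²)^(1/3).
μT²/4π² = 3.986×10¹⁴ × (8.616×10⁴)² / 39.48 = 7.495×10²² m³.
a = 4.216×10⁷ m = 42163 km.
Altitude h = a − R = 42163 − 6371 = 35792 km.

h_sync ≈ 35790 km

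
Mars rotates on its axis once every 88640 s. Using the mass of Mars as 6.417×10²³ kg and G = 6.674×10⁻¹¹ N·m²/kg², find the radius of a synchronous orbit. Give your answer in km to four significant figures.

μ = GM = 6.674×10⁻¹¹ × 6.417×10²³ = 4.283×10¹³ m³/s².
A synchronous orbit has period T, so by Kepler's third law a = (μT²/4π²)^(1/3).
μT²/4π² = 4.283×10¹³ × (8.864×10⁴)² / 39.48 = 8.524×10²¹ m³.
a = 2.043×10⁷ m = 20427 km.

r_sync ≈ 20430 km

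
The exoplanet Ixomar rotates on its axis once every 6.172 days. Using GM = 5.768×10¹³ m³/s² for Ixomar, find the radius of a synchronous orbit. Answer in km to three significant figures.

T = 6.172 days = 5.333×10⁵ s.
A synchronous orbit has period T, so by Kepler's third law a = (μT²/4π²)^(1/3).
μT²/4π² = 5.768×10¹³ × (5.333×10⁵)² / 39.48 = 4.155×10²³ m³.
a = 7.462×10⁷ m = 74619 km.

r_sync ≈ 74600 km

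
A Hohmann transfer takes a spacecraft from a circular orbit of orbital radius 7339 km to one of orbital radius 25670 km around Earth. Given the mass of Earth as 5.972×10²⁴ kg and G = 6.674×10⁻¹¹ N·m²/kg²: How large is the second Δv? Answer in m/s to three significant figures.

Δv ≈ 1310 m/s

μ = GM = 6.674×10⁻¹¹ × 5.972×10²⁴ = 3.986×10¹⁴ m³/s².
r₁ = 7339 km = 7.339×10⁶ m.
r₂ = 25670 km = 2.567×10⁷ m.
Transfer ellipse a_t = (r₁ + r₂)/2 = 1.650×10⁷ m.
At r₁: circular v_c1 = √(μ/r₁) = 7369 m/s; transfer-perigee v_p = √[μ(2/r₁ − 1/a_t)] = 9191 m/s.
At r₂: circular v_c2 = √(μ/r₂) = 3940 m/s; transfer-apogee v_a = √[μ(2/r₂ − 1/a_t)] = 2628 m/s.
Δv₂ = v_c2 − v_a = 1313 m/s.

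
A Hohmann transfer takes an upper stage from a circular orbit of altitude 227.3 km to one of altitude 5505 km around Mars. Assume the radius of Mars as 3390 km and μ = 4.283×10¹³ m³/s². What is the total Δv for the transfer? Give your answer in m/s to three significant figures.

Δv_total ≈ 1190 m/s

r₁ = 3390 + 227.3 = 3617.3 km = 3.6173×10⁶ m.
r₂ = 3390 + 5505 = 8895.0 km = 8.8950×10⁶ m.
Transfer ellipse a_t = (r₁ + r₂)/2 = 6.256×10⁶ m.
At r₁: circular v_c1 = √(μ/r₁) = 3441 m/s; transfer-periapsis v_p = √[μ(2/r₁ − 1/a_t)] = 4103 m/s.
Δv₁ = v_p − v_c1 = 662.0 m/s.
At r₂: circular v_c2 = √(μ/r₂) = 2194 m/s; transfer-apoapsis v_a = √[μ(2/r₂ − 1/a_t)] = 1669 m/s.
Δv₂ = v_c2 − v_a = 525.8 m/s.
Total Δv = Δv₁ + Δv₂ = 1188 m/s.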